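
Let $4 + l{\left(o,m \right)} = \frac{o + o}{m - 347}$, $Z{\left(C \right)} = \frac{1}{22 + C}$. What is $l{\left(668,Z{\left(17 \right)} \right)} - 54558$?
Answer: $- \frac{184596272}{3383} \approx -54566.0$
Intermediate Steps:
$l{\left(o,m \right)} = -4 + \frac{2 o}{-347 + m}$ ($l{\left(o,m \right)} = -4 + \frac{o + o}{m - 347} = -4 + \frac{2 o}{-347 + m}$)
$l{\left(668,Z{\left(17 \right)} \right)} - 54558 = \frac{2 \left(694 + 668 - \frac{2}{22 + 17}\right)}{-347 + \frac{1}{22 + 17}} - 54558 = \frac{2 \left(694 + 668 - \frac{2}{39}\right)}{-347 + \frac{1}{39}} - 54558 = \frac{2 \left(694 + 668 - \frac{2}{39}\right)}{- \frac{13532}{39}} - 54558 = 2 \left(- \frac{39}{13532}\right) \frac{53116}{39} - 54558 = - \frac{26558}{3383} - 54558 = - \frac{184596272}{3383}$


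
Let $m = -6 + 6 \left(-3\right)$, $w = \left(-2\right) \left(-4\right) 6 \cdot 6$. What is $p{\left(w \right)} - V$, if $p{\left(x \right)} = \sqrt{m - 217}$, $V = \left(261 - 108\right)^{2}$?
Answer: $-23409 + i \sqrt{241} \approx -23409.0 + 15.524 i$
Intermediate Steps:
$w = 288$ ($w = 8 \cdot 6 \cdot 6 = 48 \cdot 6 = 288$)
$m = -24$ ($m = -6 - 18 = -24$)
$V = 23409$ ($V = 153^{2} = 23409$)
$p{\left(x \right)} = i \sqrt{241}$ ($p{\left(x \right)} = \sqrt{-24 - 217} = \sqrt{-241} = i \sqrt{241}$)
$p{\left(w \right)} - V = i \sqrt{241} - 23409 = -23409 + i \sqrt{241}$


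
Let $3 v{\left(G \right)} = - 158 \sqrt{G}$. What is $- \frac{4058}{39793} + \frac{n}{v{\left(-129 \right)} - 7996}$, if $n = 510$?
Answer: $\frac{- 320582 \sqrt{129} + 79113297 i}{39793 \left(- 11994 i + 79 \sqrt{129}\right)} \approx -0.1654 + 0.0047449 i$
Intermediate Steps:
$v{\left(G \right)} = - \frac{158 \sqrt{G}}{3}$ ($v{\left(G \right)} = \frac{\left(-158\right) \sqrt{G}}{3} = - \frac{158 \sqrt{G}}{3}$)
$- \frac{4058}{39793} + \frac{n}{v{\left(-129 \right)} - 7996} = - \frac{4058}{39793} + \frac{510}{- \frac{158 \sqrt{-129}}{3} - 7996} = \left(-4058\right) \frac{1}{39793} + \frac{510}{- \frac{158 i \sqrt{129}}{3} - 7996} = - \frac{4058}{39793} + \frac{510}{- \frac{158 i \sqrt{129}}{3} - 7996} = - \frac{4058}{39793} + \frac{510}{-7996 - \frac{158 i \sqrt{129}}{3}}$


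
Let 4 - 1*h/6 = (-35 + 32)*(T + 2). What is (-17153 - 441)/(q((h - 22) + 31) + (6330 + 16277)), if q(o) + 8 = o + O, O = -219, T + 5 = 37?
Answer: -17594/23025 ≈ -0.76413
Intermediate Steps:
T = 32 (T = -5 + 37 = 32)
h = 636 (h = 24 - 6*(-35 + 32)*(32 + 2) = 24 - (-18)*34 = 24 - 6*(-102) = 24 + 612 = 636)
q(o) = -227 + o (q(o) = -8 + (o - 219) = -8 + (-219 + o) = -227 + o)
(-17153 - 441)/(q((h - 22) + 31) + (6330 + 16277)) = (-17153 - 441)/((-227 + ((636 - 22) + 31)) + (6330 + 16277)) = -17594/((-227 + (614 + 31)) + 22607) = -17594/((-227 + 645) + 22607) = -17594/(418 + 22607) = -17594/23025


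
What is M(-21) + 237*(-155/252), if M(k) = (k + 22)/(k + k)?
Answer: -12247/84 ≈ -145.80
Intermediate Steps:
M(k) = (22 + k)/(2*k) (M(k) = (22 + k)/((2*k)) = (22 + k)*(1/(2*k)) = (22 + k)/(2*k))
M(-21) + 237*(-155/252) = (½)*(22 - 21)/(-21) + 237*(-155/252) = (½)*(-1/21)*1 + 237*(-155*1/252) = -1/42 + 237*(-155/252) = -1/42 - 12245/84 = -12247/84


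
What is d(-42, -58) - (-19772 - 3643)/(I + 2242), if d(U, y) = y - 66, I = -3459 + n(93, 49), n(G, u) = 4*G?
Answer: -25639/169 ≈ -151.71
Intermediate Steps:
I = -3087 (I = -3459 + 4*93 = -3459 + 372 = -3087)
d(U, y) = -66 + y
d(-42, -58) - (-19772 - 3643)/(I + 2242) = (-66 - 58) - (-19772 - 3643)/(-3087 + 2242) = -124 - (-23415)/(-845) = -124 - (-23415)*(-1)/845 = -124 - 1*4683/169 = -124 - 4683/169 = -25639/169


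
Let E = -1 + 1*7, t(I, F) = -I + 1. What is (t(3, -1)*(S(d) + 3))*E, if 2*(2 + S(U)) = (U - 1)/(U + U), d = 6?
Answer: -29/2 ≈ -14.500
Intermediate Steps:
t(I, F) = 1 - I
E = 6 (E = -1 + 7 = 6)
S(U) = -2 + (-1 + U)/(4*U) (S(U) = -2 + ((U - 1)/(U + U))/2 = -2 + ((-1 + U)/((2*U)))/2 = -2 + ((-1 + U)*(1/(2*U)))/2 = -2 + ((-1 + U)/(2*U))/2 = -2 + (-1 + U)/(4*U))
(t(3, -1)*(S(d) + 3))*E = ((1 - 1*3)*((1/4)*(-1 - 7*6)/6 + 3))*6 = ((1 - 3)*((1/4)*(1/6)*(-1 - 42) + 3))*6 = -2*((1/4)*(1/6)*(-43) + 3)*6 = -2*(-43/24 + 3)*6 = -2*29/24*6 = -29/12*6 = -29/2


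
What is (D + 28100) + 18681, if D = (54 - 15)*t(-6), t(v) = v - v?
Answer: 46781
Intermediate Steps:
t(v) = 0
D = 0 (D = (54 - 15)*0 = 39*0 = 0)
(D + 28100) + 18681 = (0 + 28100) + 18681 = 28100 + 18681 = 46781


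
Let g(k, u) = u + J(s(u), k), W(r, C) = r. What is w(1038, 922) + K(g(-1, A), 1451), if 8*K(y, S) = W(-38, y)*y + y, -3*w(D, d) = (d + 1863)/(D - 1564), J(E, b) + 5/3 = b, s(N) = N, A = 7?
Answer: -115363/6312 ≈ -18.277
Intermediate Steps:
J(E, b) = -5/3 + b
w(D, d) = -(1863 + d)/(3*(-1564 + D)) (w(D, d) = -(d + 1863)/(3*(D - 1564)) = -(1863 + d)/(3*(-1564 + D)))
g(k, u) = -5/3 + k + u (g(k, u) = u + (-5/3 + k) = -5/3 + k + u)
K(y, S) = -37*y/8 (K(y, S) = (-38*y + y)/8 = (-37*y)/8 = -37*y/8)
w(1038, 922) + K(g(-1, A), 1451) = (-1863 - 1*922)/(3*(-1564 + 1038)) - 37*(-5/3 - 1 + 7)/8 = (1/3)*(-1863 - 922)/(-526) - 37/8*13/3 = (1/3)*(-1/526)*(-2785) - 481/24 = 2785/1578 - 481/24 = -115363/6312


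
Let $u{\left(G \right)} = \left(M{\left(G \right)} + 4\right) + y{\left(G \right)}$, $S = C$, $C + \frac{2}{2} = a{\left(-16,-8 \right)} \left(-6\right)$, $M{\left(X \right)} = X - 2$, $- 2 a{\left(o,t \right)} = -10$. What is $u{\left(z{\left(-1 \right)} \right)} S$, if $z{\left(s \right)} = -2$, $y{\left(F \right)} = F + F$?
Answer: $124$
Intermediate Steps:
$y{\left(F \right)} = 2 F$
$a{\left(o,t \right)} = 5$ ($a{\left(o,t \right)} = \left(- \frac{1}{2}\right) \left(-10\right) = 5$)
$M{\left(X \right)} = -2 + X$
$C = -31$ ($C = -1 + 5 \left(-6\right) = -1 - 30 = -31$)
$S = -31$
$u{\left(G \right)} = 2 + 3 G$ ($u{\left(G \right)} = \left(\left(-2 + G\right) + 4\right) + 2 G = \left(2 + G\right) + 2 G = 2 + 3 G$)
$u{\left(z{\left(-1 \right)} \right)} S = \left(2 + 3 \left(-2\right)\right) \left(-31\right) = \left(2 - 6\right) \left(-31\right) = \left(-4\right) \left(-31\right) = 124$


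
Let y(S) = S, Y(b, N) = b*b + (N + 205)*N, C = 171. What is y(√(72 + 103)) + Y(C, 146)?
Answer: 80487 + 5*√7 ≈ 80500.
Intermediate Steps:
Y(b, N) = b² + N*(205 + N) (Y(b, N) = b² + (205 + N)*N = b² + N*(205 + N))
y(√(72 + 103)) + Y(C, 146) = √(72 + 103) + (146² + 171² + 205*146) = √175 + (21316 + 29241 + 29930) = 5*√7 + 80487 = 80487 + 5*√7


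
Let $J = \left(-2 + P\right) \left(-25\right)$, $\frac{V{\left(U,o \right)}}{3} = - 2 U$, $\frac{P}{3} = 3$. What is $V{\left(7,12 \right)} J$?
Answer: $7350$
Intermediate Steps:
$P = 9$ ($P = 3 \cdot 3 = 9$)
$V{\left(U,o \right)} = - 6 U$ ($V{\left(U,o \right)} = 3 \left(- 2 U\right) = - 6 U$)
$J = -175$ ($J = \left(-2 + 9\right) \left(-25\right) = 7 \left(-25\right) = -175$)
$V{\left(7,12 \right)} J = \left(-6\right) 7 \left(-175\right) = \left(-42\right) \left(-175\right) = 7350$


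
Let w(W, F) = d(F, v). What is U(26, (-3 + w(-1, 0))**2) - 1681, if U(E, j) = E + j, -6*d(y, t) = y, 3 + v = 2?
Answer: -1646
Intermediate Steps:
v = -1 (v = -3 + 2 = -1)
d(y, t) = -y/6
w(W, F) = -F/6
U(26, (-3 + w(-1, 0))**2) - 1681 = (26 + (-3 - 1/6*0)**2) - 1681 = (26 + (-3 + 0)**2) - 1681 = (26 + (-3)**2) - 1681 = (26 + 9) - 1681 = 35 - 1681 = -1646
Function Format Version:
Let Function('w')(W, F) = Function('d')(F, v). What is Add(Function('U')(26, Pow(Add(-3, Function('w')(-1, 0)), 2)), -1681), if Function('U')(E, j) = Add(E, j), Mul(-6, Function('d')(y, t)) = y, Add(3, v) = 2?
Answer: -1646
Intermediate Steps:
v = -1 (v = Add(-3, 2) = -1)
Function('d')(y, t) = Mul(Rational(-1, 6), y)
Function('w')(W, F) = Mul(Rational(-1, 6), F)
Add(Function('U')(26, Pow(Add(-3, Function('w')(-1, 0)), 2)), -1681) = Add(Add(26, Pow(Add(-3, Mul(Rational(-1, 6), 0)), 2)), -1681) = Add(Add(26, Pow(Add(-3, 0), 2)), -1681) = Add(Add(26, Pow(-3, 2)), -1681) = Add(Add(26, 9), -1681) = Add(35, -1681) = -1646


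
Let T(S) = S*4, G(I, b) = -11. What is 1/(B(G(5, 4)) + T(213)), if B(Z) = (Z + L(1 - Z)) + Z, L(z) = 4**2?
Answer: 1/846 ≈ 0.0011820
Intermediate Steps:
L(z) = 16
B(Z) = 16 + 2*Z (B(Z) = (Z + 16) + Z = (16 + Z) + Z = 16 + 2*Z)
T(S) = 4*S
1/(B(G(5, 4)) + T(213)) = 1/((16 + 2*(-11)) + 4*213) = 1/((16 - 22) + 852) = 1/(-6 + 852) = 1/846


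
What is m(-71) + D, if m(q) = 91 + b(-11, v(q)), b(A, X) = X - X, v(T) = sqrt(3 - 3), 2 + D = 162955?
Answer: 163044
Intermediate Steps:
D = 162953 (D = -2 + 162955 = 162953)
v(T) = 0 (v(T) = sqrt(0) = 0)
b(A, X) = 0
m(q) = 91 (m(q) = 91 + 0 = 91)
m(-71) + D = 91 + 162953 = 163044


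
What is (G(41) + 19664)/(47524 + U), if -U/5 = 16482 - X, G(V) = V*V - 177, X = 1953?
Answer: -21168/25121 ≈ -0.84264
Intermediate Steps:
G(V) = -177 + V² (G(V) = V² - 177 = -177 + V²)
U = -72645 (U = -5*(16482 - 1*1953) = -5*(16482 - 1953) = -5*14529 = -72645)
(G(41) + 19664)/(47524 + U) = ((-177 + 41²) + 19664)/(47524 - 72645) = ((-177 + 1681) + 19664)/(-25121) = (1504 + 19664)*(-1/25121) = 21168*(-1/25121) = -21168/25121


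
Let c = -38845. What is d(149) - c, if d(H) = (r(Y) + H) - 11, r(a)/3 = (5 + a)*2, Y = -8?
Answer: 38965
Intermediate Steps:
r(a) = 30 + 6*a (r(a) = 3*((5 + a)*2) = 3*(10 + 2*a) = 30 + 6*a)
d(H) = -29 + H (d(H) = ((30 + 6*(-8)) + H) - 11 = ((30 - 48) + H) - 11 = (-18 + H) - 11 = -29 + H)
d(149) - c = (-29 + 149) - 1*(-38845) = 120 + 38845 = 38965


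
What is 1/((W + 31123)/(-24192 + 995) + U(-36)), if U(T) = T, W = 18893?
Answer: -23197/885108 ≈ -0.026208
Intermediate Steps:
1/((W + 31123)/(-24192 + 995) + U(-36)) = 1/((18893 + 31123)/(-24192 + 995) - 36) = 1/(50016/(-23197) - 36) = 1/(50016*(-1/23197) - 36) = 1/(-50016/23197 - 36) = 1/(-885108/23197) = -23197/885108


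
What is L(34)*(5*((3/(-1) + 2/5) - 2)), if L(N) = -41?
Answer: 943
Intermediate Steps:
L(34)*(5*((3/(-1) + 2/5) - 2)) = -205*((3/(-1) + 2/5) - 2) = -205*((3*(-1) + 2*(⅕)) - 2) = -205*((-3 + ⅖) - 2) = -205*(-13/5 - 2) = -205*(-23)/5 = -41*(-23) = 943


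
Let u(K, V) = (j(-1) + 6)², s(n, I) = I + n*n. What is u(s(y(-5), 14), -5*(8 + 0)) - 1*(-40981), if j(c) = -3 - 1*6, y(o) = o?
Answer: 40990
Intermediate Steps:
s(n, I) = I + n²
j(c) = -9 (j(c) = -3 - 6 = -9)
u(K, V) = 9 (u(K, V) = (-9 + 6)² = (-3)² = 9)
u(s(y(-5), 14), -5*(8 + 0)) - 1*(-40981) = 9 - 1*(-40981) = 9 + 40981 = 40990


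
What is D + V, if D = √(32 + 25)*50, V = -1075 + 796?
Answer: -279 + 50*√57 ≈ 98.492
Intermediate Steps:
V = -279
D = 50*√57 (D = √57*50 = 50*√57 ≈ 377.49)
D + V = 50*√57 - 279 = -279 + 50*√57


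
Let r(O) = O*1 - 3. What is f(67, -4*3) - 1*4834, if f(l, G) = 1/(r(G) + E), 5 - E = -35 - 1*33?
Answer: -280371/58 ≈ -4834.0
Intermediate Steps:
E = 73 (E = 5 - (-35 - 1*33) = 5 - (-35 - 33) = 5 - 1*(-68) = 5 + 68 = 73)
r(O) = -3 + O (r(O) = O - 3 = -3 + O)
f(l, G) = 1/(70 + G) (f(l, G) = 1/((-3 + G) + 73) = 1/(70 + G))
f(67, -4*3) - 1*4834 = 1/(70 - 4*3) - 1*4834 = 1/(70 - 12) - 4834 = 1/58 - 4834 = -280371/58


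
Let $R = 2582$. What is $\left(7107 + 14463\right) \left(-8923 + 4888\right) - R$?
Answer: $-87037532$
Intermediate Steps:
$\left(7107 + 14463\right) \left(-8923 + 4888\right) - R = \left(7107 + 14463\right) \left(-8923 + 4888\right) - 2582 = 21570 \left(-4035\right) - 2582 = -87034950 - 2582 = -87037532$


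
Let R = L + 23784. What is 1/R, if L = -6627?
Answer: 1/17157 ≈ 5.8285e-5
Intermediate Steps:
R = 17157 (R = -6627 + 23784 = 17157)
1/R = 1/17157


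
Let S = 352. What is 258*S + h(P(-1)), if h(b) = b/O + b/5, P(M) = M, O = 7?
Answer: 3178548/35 ≈ 90816.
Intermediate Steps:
h(b) = 12*b/35 (h(b) = b/7 + b/5 = 12*b/35)
258*S + h(P(-1)) = 258*352 + (12/35)*(-1) = 90816 - 12/35 = 3178548/35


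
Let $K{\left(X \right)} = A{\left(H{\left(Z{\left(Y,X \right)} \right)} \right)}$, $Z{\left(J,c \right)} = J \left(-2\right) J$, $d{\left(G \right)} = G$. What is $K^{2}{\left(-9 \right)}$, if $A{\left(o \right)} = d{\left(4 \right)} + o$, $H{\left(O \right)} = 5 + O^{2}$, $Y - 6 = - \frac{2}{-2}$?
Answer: $92409769$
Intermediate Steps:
$Y = 7$ ($Y = 6 - \frac{2}{-2} = 6 - -1 = 6 + 1 = 7$)
$Z{\left(J,c \right)} = - 2 J^{2}$ ($Z{\left(J,c \right)} = - 2 J J = - 2 J^{2}$)
$A{\left(o \right)} = 4 + o$
$K{\left(X \right)} = 9613$ ($K{\left(X \right)} = 4 + \left(5 + \left(- 2 \cdot 7^{2}\right)^{2}\right) = 4 + \left(5 + \left(\left(-2\right) 49\right)^{2}\right) = 4 + \left(5 + \left(-98\right)^{2}\right) = 4 + \left(5 + 9604\right) = 4 + 9609 = 9613$)
$K^{2}{\left(-9 \right)} = 9613^{2} = 92409769$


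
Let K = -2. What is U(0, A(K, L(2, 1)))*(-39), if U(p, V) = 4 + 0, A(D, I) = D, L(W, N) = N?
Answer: -156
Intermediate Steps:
U(p, V) = 4
U(0, A(K, L(2, 1)))*(-39) = 4*(-39) = -156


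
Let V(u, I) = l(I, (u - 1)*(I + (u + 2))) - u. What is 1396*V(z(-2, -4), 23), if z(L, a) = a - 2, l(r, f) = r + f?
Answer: -145184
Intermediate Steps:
l(r, f) = f + r
z(L, a) = -2 + a
V(u, I) = I - u + (-1 + u)*(2 + I + u) (V(u, I) = ((u - 1)*(I + (u + 2)) + I) - u = ((-1 + u)*(I + (2 + u)) + I) - u = ((-1 + u)*(2 + I + u) + I) - u = (I + (-1 + u)*(2 + I + u)) - u = I - u + (-1 + u)*(2 + I + u))
1396*V(z(-2, -4), 23) = 1396*(-2 + (-2 - 4)² + 23*(-2 - 4)) = 1396*(-2 + (-6)² + 23*(-6)) = 1396*(-2 + 36 - 138) = 1396*(-104) = -145184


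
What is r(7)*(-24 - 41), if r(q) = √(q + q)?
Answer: -65*√14 ≈ -243.21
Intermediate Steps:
r(q) = √2*√q (r(q) = √(2*q) = √2*√q)
r(7)*(-24 - 41) = (√2*√7)*(-24 - 41) = √14*(-65) = -65*√14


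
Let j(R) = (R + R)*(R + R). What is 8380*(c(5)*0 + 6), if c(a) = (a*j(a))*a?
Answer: 50280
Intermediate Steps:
j(R) = 4*R² (j(R) = (2*R)*(2*R) = 4*R²)
c(a) = 4*a⁴ (c(a) = (a*(4*a²))*a = (4*a³)*a = 4*a⁴)
8380*(c(5)*0 + 6) = 8380*((4*5⁴)*0 + 6) = 8380*((4*625)*0 + 6) = 8380*(2500*0 + 6) = 8380*(0 + 6) = 8380*6 = 50280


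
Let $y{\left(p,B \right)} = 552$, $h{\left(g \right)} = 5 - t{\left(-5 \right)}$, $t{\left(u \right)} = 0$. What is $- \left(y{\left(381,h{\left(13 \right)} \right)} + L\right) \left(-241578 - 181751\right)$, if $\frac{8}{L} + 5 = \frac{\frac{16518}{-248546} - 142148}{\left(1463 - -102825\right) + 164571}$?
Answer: $\frac{21526440667680903980}{92362369599} \approx 2.3306 \cdot 10^{8}$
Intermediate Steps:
$h{\left(g \right)} = 5$ ($h{\left(g \right)} = 5 - 0 = 5 + 0 = 5$)
$L = - \frac{133647658028}{92362369599}$ ($L = \frac{8}{-5 + \frac{\frac{16518}{-248546} - 142148}{\left(1463 - -102825\right) + 164571}} = \frac{8}{-5 + \frac{16518 \left(- \frac{1}{248546}\right) - 142148}{\left(1463 + 102825\right) + 164571}} = \frac{8}{-5 + \frac{- \frac{8259}{124273} - 142148}{104288 + 164571}} = \frac{8}{-5 - \frac{17665166663}{124273 \cdot 268859}} = \frac{8}{-5 - \frac{17665166663}{33411914507}} = \frac{8}{- \frac{184724739198}{33411914507}} = 8 \left(- \frac{33411914507}{184724739198}\right) = - \frac{133647658028}{92362369599} \approx -1.447$)
$- \left(y{\left(381,h{\left(13 \right)} \right)} + L\right) \left(-241578 - 181751\right) = - \left(552 - \frac{133647658028}{92362369599}\right) \left(-241578 - 181751\right) = - \frac{50850380360620 \left(-423329\right)}{92362369599} = \left(-1\right) \left(- \frac{21526440667680903980}{92362369599}\right) = \frac{21526440667680903980}{92362369599}$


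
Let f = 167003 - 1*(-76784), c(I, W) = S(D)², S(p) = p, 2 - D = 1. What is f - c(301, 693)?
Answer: 243786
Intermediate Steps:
D = 1 (D = 2 - 1*1 = 2 - 1 = 1)
c(I, W) = 1 (c(I, W) = 1² = 1)
f = 243787 (f = 167003 + 76784 = 243787)
f - c(301, 693) = 243787 - 1*1 = 243787 - 1 = 243786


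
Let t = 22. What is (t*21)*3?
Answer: 1386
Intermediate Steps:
(t*21)*3 = (22*21)*3 = 462*3 = 1386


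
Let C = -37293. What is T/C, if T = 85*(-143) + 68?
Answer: 4029/12431 ≈ 0.32411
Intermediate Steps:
T = -12087 (T = -12155 + 68 = -12087)
T/C = -12087/(-37293) = -12087*(-1/37293) = 4029/12431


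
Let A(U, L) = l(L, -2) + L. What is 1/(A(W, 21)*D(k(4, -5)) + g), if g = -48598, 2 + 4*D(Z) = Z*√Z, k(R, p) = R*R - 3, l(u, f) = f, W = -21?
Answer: -777720/37802231783 - 988*√13/37802231783 ≈ -2.0668e-5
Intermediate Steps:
A(U, L) = -2 + L
k(R, p) = -3 + R² (k(R, p) = R² - 3 = -3 + R²)
D(Z) = -½ + Z^(3/2)/4 (D(Z) = -½ + (Z*√Z)/4 = -½ + Z^(3/2)/4)
1/(A(W, 21)*D(k(4, -5)) + g) = 1/((-2 + 21)*(-½ + (-3 + 4²)^(3/2)/4) - 48598) = 1/(19*(-½ + (-3 + 16)^(3/2)/4) - 48598) = 1/(19*(-½ + 13^(3/2)/4) - 48598) = 1/(19*(-½ + (13*√13)/4) - 48598) = 1/(19*(-½ + 13*√13/4) - 48598) = 1/((-19/2 + 247*√13/4) - 48598) = 1/(-97215/2 + 247*√13/4)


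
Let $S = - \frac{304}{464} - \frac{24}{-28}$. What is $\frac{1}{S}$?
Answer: $\frac{203}{41} \approx 4.9512$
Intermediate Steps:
$S = \frac{41}{203}$ ($S = \left(-304\right) \frac{1}{464} - - \frac{6}{7} = - \frac{19}{29} + \frac{6}{7} = \frac{41}{203} \approx 0.20197$)
$\frac{1}{S} = \frac{1}{\frac{41}{203}} = \frac{203}{41}$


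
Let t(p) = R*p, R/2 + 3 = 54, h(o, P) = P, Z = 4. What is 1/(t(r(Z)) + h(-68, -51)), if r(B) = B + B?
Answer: 1/765 ≈ 0.0013072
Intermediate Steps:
r(B) = 2*B
R = 102 (R = -6 + 2*54 = -6 + 108 = 102)
t(p) = 102*p
1/(t(r(Z)) + h(-68, -51)) = 1/(102*(2*4) - 51) = 1/(102*8 - 51) = 1/(816 - 51) = 1/765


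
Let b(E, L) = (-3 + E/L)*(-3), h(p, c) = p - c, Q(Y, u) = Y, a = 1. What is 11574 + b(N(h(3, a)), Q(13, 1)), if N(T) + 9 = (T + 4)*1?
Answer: 150588/13 ≈ 11584.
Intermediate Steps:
N(T) = -5 + T (N(T) = -9 + (T + 4)*1 = -9 + (4 + T)*1 = -9 + (4 + T) = -5 + T)
b(E, L) = 9 - 3*E/L
11574 + b(N(h(3, a)), Q(13, 1)) = 11574 + (9 - 3*(-5 + (3 - 1*1))/13) = 11574 + (9 - 3*(-5 + (3 - 1))*1/13) = 11574 + (9 - 3*(-5 + 2)*1/13) = 11574 + (9 - 3*(-3)*1/13) = 11574 + (9 + 9/13) = 11574 + 126/13 = 150588/13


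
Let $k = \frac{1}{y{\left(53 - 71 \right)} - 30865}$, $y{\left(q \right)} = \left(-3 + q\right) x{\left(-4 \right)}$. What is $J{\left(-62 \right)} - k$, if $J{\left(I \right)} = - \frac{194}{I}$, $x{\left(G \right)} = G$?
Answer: $\frac{2985788}{954211} \approx 3.1291$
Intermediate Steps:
$y{\left(q \right)} = 12 - 4 q$ ($y{\left(q \right)} = \left(-3 + q\right) \left(-4\right) = 12 - 4 q$)
$k = - \frac{1}{30781}$ ($k = \frac{1}{\left(12 - 4 \left(53 - 71\right)\right) - 30865} = \frac{1}{\left(12 - -72\right) - 30865} = \frac{1}{\left(12 + 72\right) - 30865} = \frac{1}{84 - 30865} = \frac{1}{-30781} = - \frac{1}{30781} \approx -3.2488 \cdot 10^{-5}$)
$J{\left(-62 \right)} - k = - \frac{194}{-62} - - \frac{1}{30781} = \left(-194\right) \left(- \frac{1}{62}\right) + \frac{1}{30781} = \frac{97}{31} + \frac{1}{30781} = \frac{2985788}{954211}$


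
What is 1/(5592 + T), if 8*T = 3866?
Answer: 4/24301 ≈ 0.00016460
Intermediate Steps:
T = 1933/4 (T = (⅛)*3866 = 1933/4 ≈ 483.25)
1/(5592 + T) = 1/(5592 + 1933/4) = 1/(24301/4) = 4/24301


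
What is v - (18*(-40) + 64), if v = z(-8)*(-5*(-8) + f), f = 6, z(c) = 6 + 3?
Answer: 1070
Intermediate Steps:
z(c) = 9
v = 414 (v = 9*(-5*(-8) + 6) = 9*(40 + 6) = 9*46 = 414)
v - (18*(-40) + 64) = 414 - (18*(-40) + 64) = 414 - (-720 + 64) = 414 - 1*(-656) = 414 + 656 = 1070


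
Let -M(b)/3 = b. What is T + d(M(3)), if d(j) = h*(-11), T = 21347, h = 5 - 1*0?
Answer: 21292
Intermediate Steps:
h = 5 (h = 5 + 0 = 5)
M(b) = -3*b
d(j) = -55 (d(j) = 5*(-11) = -55)
T + d(M(3)) = 21347 - 55 = 21292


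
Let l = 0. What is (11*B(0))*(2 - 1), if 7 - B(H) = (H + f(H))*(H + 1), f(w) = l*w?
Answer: 77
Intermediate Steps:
f(w) = 0 (f(w) = 0*w = 0)
B(H) = 7 - H*(1 + H) (B(H) = 7 - (H + 0)*(H + 1) = 7 - H*(1 + H))
(11*B(0))*(2 - 1) = (11*(7 - 1*0 - 1*0²))*(2 - 1) = (11*(7 + 0 - 1*0))*1 = (11*(7 + 0 + 0))*1 = (11*7)*1 = 77*1 = 77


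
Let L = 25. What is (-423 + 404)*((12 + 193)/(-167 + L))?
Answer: 3895/142 ≈ 27.430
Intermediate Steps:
(-423 + 404)*((12 + 193)/(-167 + L)) = (-423 + 404)*((12 + 193)/(-167 + 25)) = -3895/(-142) = -3895*(-1)/142 = -19*(-205/142) = 3895/142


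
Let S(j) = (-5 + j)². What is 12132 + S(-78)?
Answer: 19021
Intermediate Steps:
12132 + S(-78) = 12132 + (-5 - 78)² = 12132 + (-83)² = 12132 + 6889 = 19021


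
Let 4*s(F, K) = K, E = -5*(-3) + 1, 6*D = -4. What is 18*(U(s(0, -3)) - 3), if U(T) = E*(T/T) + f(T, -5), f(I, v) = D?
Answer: 222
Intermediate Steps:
D = -⅔ (D = (⅙)*(-4) = -⅔ ≈ -0.66667)
E = 16 (E = 15 + 1 = 16)
f(I, v) = -⅔
s(F, K) = K/4
U(T) = 46/3 (U(T) = 16*(T/T) - ⅔ = 16*1 - ⅔ = 16 - ⅔ = 46/3)
18*(U(s(0, -3)) - 3) = 18*(46/3 - 3) = 18*(37/3) = 222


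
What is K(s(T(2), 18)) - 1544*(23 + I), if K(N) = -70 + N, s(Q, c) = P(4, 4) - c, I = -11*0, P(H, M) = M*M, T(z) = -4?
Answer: -35584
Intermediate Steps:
P(H, M) = M²
I = 0
s(Q, c) = 16 - c (s(Q, c) = 4² - c = 16 - c)
K(s(T(2), 18)) - 1544*(23 + I) = (-70 + (16 - 1*18)) - 1544*(23 + 0) = (-70 + (16 - 18)) - 1544*23 = (-70 - 2) - 1*35512 = -72 - 35512 = -35584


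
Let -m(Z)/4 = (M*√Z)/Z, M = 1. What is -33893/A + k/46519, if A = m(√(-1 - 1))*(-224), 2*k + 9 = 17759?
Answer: 8875/46519 - 33893*2^(¼)*√I/896 ≈ -31.618 - 31.809*I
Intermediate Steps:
k = 8875 (k = -9/2 + (½)*17759 = -9/2 + 17759/2 = 8875)
m(Z) = -4/√Z (m(Z) = -4*1*√Z/Z = -4*√Z/Z = -4/√Z)
A = -448*2^(¾)*I^(3/2) (A = -4/(-1 - 1)^(¼)*(-224) = -4*(-(-2)^(¾)/2)*(-224) = -4*2^(¾)*(-I^(3/2))/2*(-224) = -2*2^(¾)*(-I^(3/2))*(-224) = (2*2^(¾)*I^(3/2))*(-224) = -448*2^(¾)*I^(3/2) ≈ 532.76 - 532.76*I)
-33893/A + k/46519 = -33893*2^(¼)*√I/896 + 8875/46519 = 8875/46519 - 33893*2^(¼)*√I/896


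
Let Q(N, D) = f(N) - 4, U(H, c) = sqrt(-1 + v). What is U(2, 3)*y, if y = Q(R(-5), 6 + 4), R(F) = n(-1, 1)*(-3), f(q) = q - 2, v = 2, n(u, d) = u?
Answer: -3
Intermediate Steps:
U(H, c) = 1 (U(H, c) = sqrt(-1 + 2) = sqrt(1) = 1)
f(q) = -2 + q
R(F) = 3 (R(F) = -1*(-3) = 3)
Q(N, D) = -6 + N (Q(N, D) = (-2 + N) - 4 = -6 + N)
y = -3 (y = -6 + 3 = -3)
U(2, 3)*y = 1*(-3) = -3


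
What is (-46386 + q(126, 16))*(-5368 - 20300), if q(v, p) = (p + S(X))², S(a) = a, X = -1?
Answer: 1184860548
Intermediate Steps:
q(v, p) = (-1 + p)² (q(v, p) = (p - 1)² = (-1 + p)²)
(-46386 + q(126, 16))*(-5368 - 20300) = (-46386 + (-1 + 16)²)*(-5368 - 20300) = (-46386 + 15²)*(-25668) = (-46386 + 225)*(-25668) = -46161*(-25668) = 1184860548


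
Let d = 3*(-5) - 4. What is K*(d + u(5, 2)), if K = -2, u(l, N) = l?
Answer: 28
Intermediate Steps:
d = -19 (d = -15 - 4 = -19)
K*(d + u(5, 2)) = -2*(-19 + 5) = -2*(-14) = 28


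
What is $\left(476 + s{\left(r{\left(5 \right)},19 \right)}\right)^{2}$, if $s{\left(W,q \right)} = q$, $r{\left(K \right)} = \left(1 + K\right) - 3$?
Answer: $245025$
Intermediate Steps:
$r{\left(K \right)} = -2 + K$
$\left(476 + s{\left(r{\left(5 \right)},19 \right)}\right)^{2} = \left(476 + 19\right)^{2} = 495^{2} = 245025$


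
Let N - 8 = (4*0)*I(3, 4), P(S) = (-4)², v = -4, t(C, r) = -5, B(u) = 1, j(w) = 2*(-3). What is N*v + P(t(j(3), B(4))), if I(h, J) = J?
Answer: -16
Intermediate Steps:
j(w) = -6
P(S) = 16
N = 8 (N = 8 + (4*0)*4 = 8 + 0*4 = 8 + 0 = 8)
N*v + P(t(j(3), B(4))) = 8*(-4) + 16 = -32 + 16 = -16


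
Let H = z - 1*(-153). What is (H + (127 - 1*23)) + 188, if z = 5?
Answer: 450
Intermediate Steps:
H = 158 (H = 5 - 1*(-153) = 5 + 153 = 158)
(H + (127 - 1*23)) + 188 = (158 + (127 - 1*23)) + 188 = (158 + (127 - 23)) + 188 = (158 + 104) + 188 = 262 + 188 = 450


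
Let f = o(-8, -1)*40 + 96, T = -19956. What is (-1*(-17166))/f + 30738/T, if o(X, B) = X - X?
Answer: 4716859/26608 ≈ 177.27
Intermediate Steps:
o(X, B) = 0
f = 96 (f = 0*40 + 96 = 0 + 96 = 96)
(-1*(-17166))/f + 30738/T = -1*(-17166)/96 + 30738/(-19956) = 17166*(1/96) + 30738*(-1/19956) = 2861/16 - 5123/3326 = 4716859/26608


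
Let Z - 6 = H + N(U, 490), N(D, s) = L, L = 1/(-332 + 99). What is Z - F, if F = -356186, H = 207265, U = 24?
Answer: 131285480/233 ≈ 5.6346e+5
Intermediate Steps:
L = -1/233 (L = 1/(-233) = -1/233 ≈ -0.0042918)
N(D, s) = -1/233
Z = 48294142/233 (Z = 6 + (207265 - 1/233) = 6 + 48292744/233 = 48294142/233 ≈ 2.0727e+5)
Z - F = 48294142/233 - 1*(-356186) = 48294142/233 + 356186 = 131285480/233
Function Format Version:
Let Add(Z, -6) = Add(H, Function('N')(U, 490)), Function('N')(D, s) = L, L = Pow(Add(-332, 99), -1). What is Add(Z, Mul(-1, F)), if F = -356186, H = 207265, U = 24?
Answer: Rational(131285480, 233) ≈ 5.6346e+5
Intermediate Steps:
L = Rational(-1, 233) (L = Pow(-233, -1) = Rational(-1, 233) ≈ -0.0042918)
Function('N')(D, s) = Rational(-1, 233)
Z = Rational(48294142, 233) (Z = Add(6, Add(207265, Rational(-1, 233))) = Add(6, Rational(48292744, 233)) = Rational(48294142, 233) ≈ 2.0727e+5)
Add(Z, Mul(-1, F)) = Add(Rational(48294142, 233), Mul(-1, -356186)) = Add(Rational(48294142, 233), 356186) = Rational(131285480, 233)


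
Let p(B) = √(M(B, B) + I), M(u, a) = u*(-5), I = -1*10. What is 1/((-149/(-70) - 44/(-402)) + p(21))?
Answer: 443050230/23757520621 - 197964900*I*√115/23757520621 ≈ 0.018649 - 0.089359*I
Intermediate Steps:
I = -10
M(u, a) = -5*u
p(B) = √(-10 - 5*B) (p(B) = √(-5*B - 10) = √(-10 - 5*B))
1/((-149/(-70) - 44/(-402)) + p(21)) = 1/((-149/(-70) - 44/(-402)) + √(-10 - 5*21)) = 1/((-149*(-1/70) - 44*(-1/402)) + √(-10 - 105)) = 1/((149/70 + 22/201) + √(-115)) = 1/(31489/14070 + I*√115)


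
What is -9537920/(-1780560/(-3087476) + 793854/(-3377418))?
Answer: -4144105830503309440/148445425899 ≈ -2.7917e+7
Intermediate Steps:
-9537920/(-1780560/(-3087476) + 793854/(-3377418)) = -9537920/(-1780560*(-1/3087476) + 793854*(-1/3377418)) = -9537920/(445140/771869 - 132309/562903) = -9537920/148445425899/434487375707 = -9537920*434487375707/148445425899 = -4144105830503309440/148445425899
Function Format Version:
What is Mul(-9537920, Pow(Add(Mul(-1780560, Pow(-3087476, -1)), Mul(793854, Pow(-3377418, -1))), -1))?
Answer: Rational(-4144105830503309440, 148445425899) ≈ -2.7917e+7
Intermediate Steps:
Mul(-9537920, Pow(Add(Mul(-1780560, Pow(-3087476, -1)), Mul(793854, Pow(-3377418, -1))), -1)) = Mul(-9537920, Pow(Add(Mul(-1780560, Rational(-1, 3087476)), Mul(793854, Rational(-1, 3377418))), -1)) = Mul(-9537920, Pow(Add(Rational(445140, 771869), Rational(-132309, 562903)), -1)) = Mul(-9537920, Pow(Rational(148445425899, 434487375707), -1)) = Mul(-9537920, Rational(434487375707, 148445425899)) = Rational(-4144105830503309440, 148445425899)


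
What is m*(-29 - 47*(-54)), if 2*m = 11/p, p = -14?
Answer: -27599/28 ≈ -985.68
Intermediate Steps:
m = -11/28 (m = (11/(-14))/2 = (11*(-1/14))/2 = (1/2)*(-11/14) = -11/28 ≈ -0.39286)
m*(-29 - 47*(-54)) = -11*(-29 - 47*(-54))/28 = -11*(-29 + 2538)/28 = -11/28*2509 = -27599/28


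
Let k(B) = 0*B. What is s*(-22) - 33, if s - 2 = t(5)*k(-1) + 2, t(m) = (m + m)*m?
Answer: -121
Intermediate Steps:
t(m) = 2*m² (t(m) = (2*m)*m = 2*m²)
k(B) = 0
s = 4 (s = 2 + ((2*5²)*0 + 2) = 2 + ((2*25)*0 + 2) = 2 + (50*0 + 2) = 2 + (0 + 2) = 2 + 2 = 4)
s*(-22) - 33 = 4*(-22) - 33 = -88 - 33 = -121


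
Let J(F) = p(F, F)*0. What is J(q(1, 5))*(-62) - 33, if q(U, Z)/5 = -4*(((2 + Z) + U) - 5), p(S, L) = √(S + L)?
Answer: -33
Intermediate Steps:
p(S, L) = √(L + S)
q(U, Z) = 60 - 20*U - 20*Z (q(U, Z) = 5*(-4*(((2 + Z) + U) - 5)) = 5*(-4*((2 + U + Z) - 5)) = 5*(-4*(-3 + U + Z)) = 5*(12 - 4*U - 4*Z) = 60 - 20*U - 20*Z)
J(F) = 0 (J(F) = √(F + F)*0 = √(2*F)*0 = (√2*√F)*0 = 0)
J(q(1, 5))*(-62) - 33 = 0*(-62) - 33 = 0 - 33 = -33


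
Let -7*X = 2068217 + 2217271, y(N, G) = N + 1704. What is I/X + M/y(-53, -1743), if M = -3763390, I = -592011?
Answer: -42312653053/18570448 ≈ -2278.5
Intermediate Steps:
y(N, G) = 1704 + N
X = -4285488/7 (X = -(2068217 + 2217271)/7 = -⅐*4285488 = -4285488/7 ≈ -6.1221e+5)
I/X + M/y(-53, -1743) = -592011/(-4285488/7) - 3763390/(1704 - 53) = -592011*(-7/4285488) - 3763390/1651 = 1381359/1428496 - 3763390*1/1651 = 1381359/1428496 - 3763390/1651 = -42312653053/18570448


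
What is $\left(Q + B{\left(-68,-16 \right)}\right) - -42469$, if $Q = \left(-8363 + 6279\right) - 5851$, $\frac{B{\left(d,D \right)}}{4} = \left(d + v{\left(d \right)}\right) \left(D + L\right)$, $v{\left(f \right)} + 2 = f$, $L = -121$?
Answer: $110158$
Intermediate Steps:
$v{\left(f \right)} = -2 + f$
$B{\left(d,D \right)} = 4 \left(-121 + D\right) \left(-2 + 2 d\right)$ ($B{\left(d,D \right)} = 4 \left(d + \left(-2 + d\right)\right) \left(D - 121\right) = 4 \left(-2 + 2 d\right) \left(-121 + D\right) = 4 \left(-121 + D\right) \left(-2 + 2 d\right)$)
$Q = -7935$ ($Q = -2084 - 5851 = -7935$)
$\left(Q + B{\left(-68,-16 \right)}\right) - -42469 = \left(-7935 + \left(968 - -65824 - -128 + 8 \left(-16\right) \left(-68\right)\right)\right) - -42469 = \left(-7935 + \left(968 + 65824 + 128 + 8704\right)\right) + 42469 = \left(-7935 + 75624\right) + 42469 = 67689 + 42469 = 110158$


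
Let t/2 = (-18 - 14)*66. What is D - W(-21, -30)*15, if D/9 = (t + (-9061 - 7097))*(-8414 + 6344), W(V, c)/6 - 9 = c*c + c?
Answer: 379637550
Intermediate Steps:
t = -4224 (t = 2*((-18 - 14)*66) = 2*(-32*66) = 2*(-2112) = -4224)
W(V, c) = 54 + 6*c + 6*c² (W(V, c) = 54 + 6*(c*c + c) = 54 + 6*(c² + c) = 54 + 6*(c + c²) = 54 + (6*c + 6*c²) = 54 + 6*c + 6*c²)
D = 379716660 (D = 9*((-4224 + (-9061 - 7097))*(-8414 + 6344)) = 9*((-4224 - 16158)*(-2070)) = 9*(-20382*(-2070)) = 9*42190740 = 379716660)
D - W(-21, -30)*15 = 379716660 - (54 + 6*(-30) + 6*(-30)²)*15 = 379716660 - (54 - 180 + 6*900)*15 = 379716660 - (54 - 180 + 5400)*15 = 379716660 - 5274*15 = 379716660 - 1*79110 = 379716660 - 79110 = 379637550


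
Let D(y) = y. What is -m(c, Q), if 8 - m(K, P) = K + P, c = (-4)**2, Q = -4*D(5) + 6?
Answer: -6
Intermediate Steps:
Q = -14 (Q = -4*5 + 6 = -20 + 6 = -14)
c = 16
m(K, P) = 8 - K - P (m(K, P) = 8 - (K + P) = 8 + (-K - P) = 8 - K - P)
-m(c, Q) = -(8 - 1*16 - 1*(-14)) = -(8 - 16 + 14) = -1*6 = -6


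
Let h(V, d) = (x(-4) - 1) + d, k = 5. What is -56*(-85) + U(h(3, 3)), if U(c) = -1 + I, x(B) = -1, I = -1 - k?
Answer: 4753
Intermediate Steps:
I = -6 (I = -1 - 1*5 = -1 - 5 = -6)
h(V, d) = -2 + d (h(V, d) = (-1 - 1) + d = -2 + d)
U(c) = -7 (U(c) = -1 - 6 = -7)
-56*(-85) + U(h(3, 3)) = -56*(-85) - 7 = 4760 - 7 = 4753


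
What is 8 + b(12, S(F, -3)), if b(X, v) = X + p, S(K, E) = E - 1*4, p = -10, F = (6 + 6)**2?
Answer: 10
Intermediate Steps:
F = 144 (F = 12**2 = 144)
S(K, E) = -4 + E (S(K, E) = E - 4 = -4 + E)
b(X, v) = -10 + X (b(X, v) = X - 10 = -10 + X)
8 + b(12, S(F, -3)) = 8 + (-10 + 12) = 8 + 2 = 10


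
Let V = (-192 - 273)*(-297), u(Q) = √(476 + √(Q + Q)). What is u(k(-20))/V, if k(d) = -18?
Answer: √(476 + 6*I)/138105 ≈ 0.00015798 + 9.9563e-7*I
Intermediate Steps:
u(Q) = √(476 + √2*√Q) (u(Q) = √(476 + √(2*Q)) = √(476 + √2*√Q))
V = 138105 (V = -465*(-297) = 138105)
u(k(-20))/V = √(476 + √2*√(-18))/138105 = √(476 + √2*(3*I*√2))*(1/138105) = √(476 + 6*I)*(1/138105) = √(476 + 6*I)/138105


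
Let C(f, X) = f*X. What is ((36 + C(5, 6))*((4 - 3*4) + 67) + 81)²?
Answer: 15800625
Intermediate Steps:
C(f, X) = X*f
((36 + C(5, 6))*((4 - 3*4) + 67) + 81)² = ((36 + 6*5)*((4 - 3*4) + 67) + 81)² = ((36 + 30)*((4 - 12) + 67) + 81)² = (66*(-8 + 67) + 81)² = (66*59 + 81)² = (3894 + 81)² = 3975² = 15800625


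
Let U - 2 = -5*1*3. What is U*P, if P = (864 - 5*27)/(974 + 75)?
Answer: -9477/1049 ≈ -9.0343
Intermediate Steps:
U = -13 (U = 2 - 5*1*3 = 2 - 5*3 = 2 - 15 = -13)
P = 729/1049 (P = (864 - 135)/1049 = 729*(1/1049) = 729/1049 ≈ 0.69495)
U*P = -13*729/1049 = -9477/1049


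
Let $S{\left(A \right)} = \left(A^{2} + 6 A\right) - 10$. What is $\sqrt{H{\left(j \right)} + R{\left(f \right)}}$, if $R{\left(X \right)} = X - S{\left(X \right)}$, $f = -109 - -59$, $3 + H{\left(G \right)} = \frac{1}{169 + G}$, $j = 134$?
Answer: $\frac{2 i \sqrt{51481821}}{303} \approx 47.36 i$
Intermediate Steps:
$H{\left(G \right)} = -3 + \frac{1}{169 + G}$
$S{\left(A \right)} = -10 + A^{2} + 6 A$
$f = -50$ ($f = -109 + 59 = -50$)
$R{\left(X \right)} = 10 - X^{2} - 5 X$ ($R{\left(X \right)} = X - \left(-10 + X^{2} + 6 X\right) = 10 - X^{2} - 5 X$)
$\sqrt{H{\left(j \right)} + R{\left(f \right)}} = \sqrt{\frac{-506 - 402}{169 + 134} - 2240} = \sqrt{\frac{-506 - 402}{303} + \left(10 - 2500 + 250\right)} = \sqrt{\frac{1}{303} \left(-908\right) + \left(10 - 2500 + 250\right)} = \sqrt{- \frac{908}{303} - 2240} = \sqrt{- \frac{679628}{303}} = \frac{2 i \sqrt{51481821}}{303}$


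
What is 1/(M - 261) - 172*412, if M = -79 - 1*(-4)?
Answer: -23810305/336 ≈ -70864.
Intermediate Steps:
M = -75 (M = -79 + 4 = -75)
1/(M - 261) - 172*412 = 1/(-75 - 261) - 172*412 = 1/(-336) - 70864 = -1/336 - 70864 = -23810305/336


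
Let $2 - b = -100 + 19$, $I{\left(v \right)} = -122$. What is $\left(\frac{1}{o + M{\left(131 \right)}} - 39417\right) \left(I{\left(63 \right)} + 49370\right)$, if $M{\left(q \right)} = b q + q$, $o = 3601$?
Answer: $- \frac{28351348866432}{14605} \approx -1.9412 \cdot 10^{9}$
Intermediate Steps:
$b = 83$ ($b = 2 - \left(-100 + 19\right) = 2 - -81 = 2 + 81 = 83$)
$M{\left(q \right)} = 84 q$ ($M{\left(q \right)} = 83 q + q = 84 q$)
$\left(\frac{1}{o + M{\left(131 \right)}} - 39417\right) \left(I{\left(63 \right)} + 49370\right) = \left(\frac{1}{3601 + 84 \cdot 131} - 39417\right) \left(-122 + 49370\right) = \left(\frac{1}{3601 + 11004} - 39417\right) 49248 = \left(\frac{1}{14605} - 39417\right) 49248 = \left(- \frac{575685284}{14605}\right) 49248 = - \frac{28351348866432}{14605}$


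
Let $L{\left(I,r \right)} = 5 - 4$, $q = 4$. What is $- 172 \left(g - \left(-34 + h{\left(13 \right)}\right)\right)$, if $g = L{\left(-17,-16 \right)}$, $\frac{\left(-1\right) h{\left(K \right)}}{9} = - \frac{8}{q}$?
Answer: $-2924$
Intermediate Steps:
$h{\left(K \right)} = 18$ ($h{\left(K \right)} = - 9 \left(- \frac{8}{4}\right) = - 9 \left(\left(-8\right) \frac{1}{4}\right) = \left(-9\right) \left(-2\right) = 18$)
$L{\left(I,r \right)} = 1$
$g = 1$
$- 172 \left(g - \left(-34 + h{\left(13 \right)}\right)\right) = - 172 \left(1 + \left(34 - 18\right)\right) = - 172 \left(1 + 16\right) = \left(-172\right) 17 = -2924$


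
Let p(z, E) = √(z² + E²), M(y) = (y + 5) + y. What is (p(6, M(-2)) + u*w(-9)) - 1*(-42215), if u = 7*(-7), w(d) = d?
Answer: 42656 + √37 ≈ 42662.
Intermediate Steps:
M(y) = 5 + 2*y (M(y) = (5 + y) + y = 5 + 2*y)
u = -49
p(z, E) = √(E² + z²)
(p(6, M(-2)) + u*w(-9)) - 1*(-42215) = (√((5 + 2*(-2))² + 6²) - 49*(-9)) - 1*(-42215) = (√((5 - 4)² + 36) + 441) + 42215 = (√(1² + 36) + 441) + 42215 = (√(1 + 36) + 441) + 42215 = (√37 + 441) + 42215 = (441 + √37) + 42215 = 42656 + √37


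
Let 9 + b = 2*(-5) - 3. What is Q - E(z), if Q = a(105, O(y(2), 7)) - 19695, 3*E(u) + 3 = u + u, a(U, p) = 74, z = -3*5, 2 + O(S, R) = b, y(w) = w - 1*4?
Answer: -19610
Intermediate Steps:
y(w) = -4 + w (y(w) = w - 4 = -4 + w)
b = -22 (b = -9 + (2*(-5) - 3) = -9 + (-10 - 3) = -9 - 13 = -22)
O(S, R) = -24 (O(S, R) = -2 - 22 = -24)
z = -15
E(u) = -1 + 2*u/3 (E(u) = -1 + (u + u)/3 = -1 + (2*u)/3 = -1 + 2*u/3)
Q = -19621 (Q = 74 - 19695 = -19621)
Q - E(z) = -19621 - (-1 + (2/3)*(-15)) = -19621 - (-1 - 10) = -19621 - 1*(-11) = -19621 + 11 = -19610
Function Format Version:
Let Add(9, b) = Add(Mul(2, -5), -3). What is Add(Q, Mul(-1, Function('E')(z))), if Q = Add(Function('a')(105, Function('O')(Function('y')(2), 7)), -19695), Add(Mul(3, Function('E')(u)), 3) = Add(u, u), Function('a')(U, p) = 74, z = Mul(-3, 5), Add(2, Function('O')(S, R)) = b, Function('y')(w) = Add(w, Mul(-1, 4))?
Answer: -19610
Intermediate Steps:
Function('y')(w) = Add(-4, w) (Function('y')(w) = Add(w, -4) = Add(-4, w))
b = -22 (b = Add(-9, Add(Mul(2, -5), -3)) = Add(-9, Add(-10, -3)) = Add(-9, -13) = -22)
Function('O')(S, R) = -24 (Function('O')(S, R) = Add(-2, -22) = -24)
z = -15
Function('E')(u) = Add(-1, Mul(Rational(2, 3), u)) (Function('E')(u) = Add(-1, Mul(Rational(1, 3), Add(u, u))) = Add(-1, Mul(Rational(1, 3), Mul(2, u))) = Add(-1, Mul(Rational(2, 3), u)))
Q = -19621 (Q = Add(74, -19695) = -19621)
Add(Q, Mul(-1, Function('E')(z))) = Add(-19621, Mul(-1, Add(-1, Mul(Rational(2, 3), -15)))) = Add(-19621, Mul(-1, Add(-1, -10))) = Add(-19621, Mul(-1, -11)) = Add(-19621, 11) = -19610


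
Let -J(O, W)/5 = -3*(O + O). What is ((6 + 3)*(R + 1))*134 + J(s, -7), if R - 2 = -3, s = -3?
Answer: -90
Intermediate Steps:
J(O, W) = 30*O (J(O, W) = -(-15)*(O + O) = -(-15)*2*O = -(-30)*O = 30*O)
R = -1 (R = 2 - 3 = -1)
((6 + 3)*(R + 1))*134 + J(s, -7) = ((6 + 3)*(-1 + 1))*134 + 30*(-3) = (9*0)*134 - 90 = 0*134 - 90 = 0 - 90 = -90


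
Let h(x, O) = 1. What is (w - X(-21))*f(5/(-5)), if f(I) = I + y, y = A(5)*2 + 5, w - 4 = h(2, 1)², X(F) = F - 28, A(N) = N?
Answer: 756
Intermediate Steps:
X(F) = -28 + F
w = 5 (w = 4 + 1² = 4 + 1 = 5)
y = 15 (y = 5*2 + 5 = 10 + 5 = 15)
f(I) = 15 + I (f(I) = I + 15 = 15 + I)
(w - X(-21))*f(5/(-5)) = (5 - (-28 - 21))*(15 + 5/(-5)) = (5 - 1*(-49))*(15 + 5*(-⅕)) = (5 + 49)*(15 - 1) = 54*14 = 756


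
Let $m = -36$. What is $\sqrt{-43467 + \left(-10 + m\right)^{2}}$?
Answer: $i \sqrt{41351} \approx 203.35 i$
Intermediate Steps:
$\sqrt{-43467 + \left(-10 + m\right)^{2}} = \sqrt{-43467 + \left(-10 - 36\right)^{2}} = \sqrt{-43467 + \left(-46\right)^{2}} = \sqrt{-43467 + 2116} = \sqrt{-41351} = i \sqrt{41351}$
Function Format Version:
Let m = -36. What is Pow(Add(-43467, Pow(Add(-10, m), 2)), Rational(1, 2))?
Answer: Mul(I, Pow(41351, Rational(1, 2))) ≈ Mul(203.35, I)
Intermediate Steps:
Pow(Add(-43467, Pow(Add(-10, m), 2)), Rational(1, 2)) = Pow(Add(-43467, Pow(Add(-10, -36), 2)), Rational(1, 2)) = Pow(Add(-43467, Pow(-46, 2)), Rational(1, 2)) = Pow(Add(-43467, 2116), Rational(1, 2)) = Pow(-41351, Rational(1, 2)) = Mul(I, Pow(41351, Rational(1, 2)))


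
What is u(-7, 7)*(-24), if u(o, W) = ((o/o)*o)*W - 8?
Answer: 1368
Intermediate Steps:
u(o, W) = -8 + W*o (u(o, W) = (1*o)*W - 8 = o*W - 8 = W*o - 8 = -8 + W*o)
u(-7, 7)*(-24) = (-8 + 7*(-7))*(-24) = (-8 - 49)*(-24) = -57*(-24) = 1368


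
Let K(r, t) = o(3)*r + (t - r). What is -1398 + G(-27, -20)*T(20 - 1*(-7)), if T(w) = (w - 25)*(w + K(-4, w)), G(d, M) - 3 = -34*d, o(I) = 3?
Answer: 83334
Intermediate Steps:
G(d, M) = 3 - 34*d
K(r, t) = t + 2*r (K(r, t) = 3*r + (t - r) = t + 2*r)
T(w) = (-25 + w)*(-8 + 2*w) (T(w) = (w - 25)*(w + (w + 2*(-4))) = (-25 + w)*(w + (w - 8)) = (-25 + w)*(w + (-8 + w)) = (-25 + w)*(-8 + 2*w))
-1398 + G(-27, -20)*T(20 - 1*(-7)) = -1398 + (3 - 34*(-27))*(200 - 58*(20 - 1*(-7)) + 2*(20 - 1*(-7))**2) = -1398 + (3 + 918)*(200 - 58*(20 + 7) + 2*(20 + 7)**2) = -1398 + 921*(200 - 58*27 + 2*27**2) = -1398 + 921*(200 - 1566 + 2*729) = -1398 + 921*(200 - 1566 + 1458) = -1398 + 921*92 = -1398 + 84732 = 83334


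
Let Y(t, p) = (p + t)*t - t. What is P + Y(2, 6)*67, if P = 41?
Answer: 979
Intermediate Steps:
Y(t, p) = -t + t*(p + t) (Y(t, p) = t*(p + t) - t = -t + t*(p + t))
P + Y(2, 6)*67 = 41 + (2*(-1 + 6 + 2))*67 = 41 + (2*7)*67 = 41 + 14*67 = 41 + 938 = 979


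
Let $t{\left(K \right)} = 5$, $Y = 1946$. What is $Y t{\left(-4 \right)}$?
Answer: $9730$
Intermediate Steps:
$Y t{\left(-4 \right)} = 1946 \cdot 5 = 9730$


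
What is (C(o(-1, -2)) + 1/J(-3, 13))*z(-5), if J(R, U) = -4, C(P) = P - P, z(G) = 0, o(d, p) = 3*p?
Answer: 0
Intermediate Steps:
C(P) = 0
(C(o(-1, -2)) + 1/J(-3, 13))*z(-5) = (0 + 1/(-4))*0 = (0 - ¼)*0 = -¼*0 = 0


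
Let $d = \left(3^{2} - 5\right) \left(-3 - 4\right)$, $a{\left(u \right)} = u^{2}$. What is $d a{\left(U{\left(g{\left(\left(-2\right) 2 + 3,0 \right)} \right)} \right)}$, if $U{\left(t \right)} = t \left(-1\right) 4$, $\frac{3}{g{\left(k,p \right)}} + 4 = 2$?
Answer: $-1008$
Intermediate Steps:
$g{\left(k,p \right)} = - \frac{3}{2}$ ($g{\left(k,p \right)} = \frac{3}{-4 + 2} = \frac{3}{-2} = 3 \left(- \frac{1}{2}\right) = - \frac{3}{2}$)
$U{\left(t \right)} = - 4 t$ ($U{\left(t \right)} = - t 4 = - 4 t$)
$d = -28$ ($d = \left(9 - 5\right) \left(-3 - 4\right) = 4 \left(-7\right) = -28$)
$d a{\left(U{\left(g{\left(\left(-2\right) 2 + 3,0 \right)} \right)} \right)} = - 28 \left(\left(-4\right) \left(- \frac{3}{2}\right)\right)^{2} = - 28 \cdot 6^{2} = \left(-28\right) 36 = -1008$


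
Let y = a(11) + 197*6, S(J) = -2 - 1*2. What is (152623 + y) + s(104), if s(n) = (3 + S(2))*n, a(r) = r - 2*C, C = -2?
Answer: 153716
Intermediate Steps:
S(J) = -4 (S(J) = -2 - 2 = -4)
a(r) = 4 + r (a(r) = r - 2*(-2) = r + 4 = 4 + r)
s(n) = -n (s(n) = (3 - 4)*n = -n)
y = 1197 (y = (4 + 11) + 197*6 = 15 + 1182 = 1197)
(152623 + y) + s(104) = (152623 + 1197) - 1*104 = 153820 - 104 = 153716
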